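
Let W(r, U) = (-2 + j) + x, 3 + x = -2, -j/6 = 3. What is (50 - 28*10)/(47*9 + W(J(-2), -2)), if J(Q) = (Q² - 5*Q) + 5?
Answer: -115/199 ≈ -0.57789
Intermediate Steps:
j = -18 (j = -6*3 = -18)
x = -5 (x = -3 - 2 = -5)
J(Q) = 5 + Q² - 5*Q
W(r, U) = -25 (W(r, U) = (-2 - 18) - 5 = -20 - 5 = -25)
(50 - 28*10)/(47*9 + W(J(-2), -2)) = (50 - 28*10)/(47*9 - 25) = (50 - 280)/(423 - 25) = -230/398 = -230*1/398 = -115/199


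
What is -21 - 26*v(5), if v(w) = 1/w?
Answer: -131/5 ≈ -26.200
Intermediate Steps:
-21 - 26*v(5) = -21 - 26/5 = -131/5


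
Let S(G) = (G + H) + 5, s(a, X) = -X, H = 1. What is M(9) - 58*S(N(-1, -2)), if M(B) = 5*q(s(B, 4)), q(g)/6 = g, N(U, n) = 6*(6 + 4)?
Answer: -3948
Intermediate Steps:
N(U, n) = 60 (N(U, n) = 6*10 = 60)
q(g) = 6*g
S(G) = 6 + G (S(G) = (G + 1) + 5 = (1 + G) + 5 = 6 + G)
M(B) = -120 (M(B) = 5*(6*(-1*4)) = 5*(6*(-4)) = 5*(-24) = -120)
M(9) - 58*S(N(-1, -2)) = -120 - 58*(6 + 60) = -120 - 58*66 = -120 - 3828 = -3948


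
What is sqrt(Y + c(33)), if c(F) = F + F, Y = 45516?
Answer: sqrt(45582) ≈ 213.50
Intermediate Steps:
c(F) = 2*F
sqrt(Y + c(33)) = sqrt(45516 + 2*33) = sqrt(45516 + 66) = sqrt(45582)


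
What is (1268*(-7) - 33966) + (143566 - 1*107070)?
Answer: -6346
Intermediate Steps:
(1268*(-7) - 33966) + (143566 - 1*107070) = (-8876 - 33966) + (143566 - 107070) = -42842 + 36496 = -6346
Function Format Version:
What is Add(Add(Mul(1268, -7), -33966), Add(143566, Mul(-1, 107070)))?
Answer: -6346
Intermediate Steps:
Add(Add(Mul(1268, -7), -33966), Add(143566, Mul(-1, 107070))) = Add(Add(-8876, -33966), Add(143566, -107070)) = Add(-42842, 36496) = -6346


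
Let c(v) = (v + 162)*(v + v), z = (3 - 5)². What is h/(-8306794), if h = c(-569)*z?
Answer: -926332/4153397 ≈ -0.22303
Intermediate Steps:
z = 4 (z = (-2)² = 4)
c(v) = 2*v*(162 + v) (c(v) = (162 + v)*(2*v) = 2*v*(162 + v))
h = 1852664 (h = (2*(-569)*(162 - 569))*4 = (2*(-569)*(-407))*4 = 463166*4 = 1852664)
h/(-8306794) = 1852664/(-8306794) = 1852664*(-1/8306794) = -926332/4153397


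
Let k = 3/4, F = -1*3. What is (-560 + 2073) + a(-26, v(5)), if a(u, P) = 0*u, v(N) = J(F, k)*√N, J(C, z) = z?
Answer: 1513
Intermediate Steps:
F = -3
k = ¾ (k = 3*(¼) = ¾ ≈ 0.75000)
v(N) = 3*√N/4
a(u, P) = 0
(-560 + 2073) + a(-26, v(5)) = (-560 + 2073) + 0 = 1513 + 0 = 1513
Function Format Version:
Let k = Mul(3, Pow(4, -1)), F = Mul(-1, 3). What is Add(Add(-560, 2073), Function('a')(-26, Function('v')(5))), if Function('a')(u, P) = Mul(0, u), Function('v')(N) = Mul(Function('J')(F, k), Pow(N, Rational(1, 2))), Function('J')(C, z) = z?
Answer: 1513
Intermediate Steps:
F = -3
k = Rational(3, 4) (k = Mul(3, Rational(1, 4)) = Rational(3, 4) ≈ 0.75000)
Function('v')(N) = Mul(Rational(3, 4), Pow(N, Rational(1, 2)))
Function('a')(u, P) = 0
Add(Add(-560, 2073), Function('a')(-26, Function('v')(5))) = Add(Add(-560, 2073), 0) = Add(1513, 0) = 1513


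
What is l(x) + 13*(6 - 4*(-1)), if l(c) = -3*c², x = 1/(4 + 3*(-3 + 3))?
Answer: 2077/16 ≈ 129.81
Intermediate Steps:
x = ¼ (x = 1/(4 + 3*0) = 1/(4 + 0) = 1/4 = ¼ ≈ 0.25000)
l(x) + 13*(6 - 4*(-1)) = -3*(¼)² + 13*(6 - 4*(-1)) = -3*1/16 + 13*(6 + 4) = -3/16 + 13*10 = -3/16 + 130 = 2077/16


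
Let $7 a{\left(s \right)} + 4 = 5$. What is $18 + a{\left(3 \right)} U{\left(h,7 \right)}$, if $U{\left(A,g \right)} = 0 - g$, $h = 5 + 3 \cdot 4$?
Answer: $17$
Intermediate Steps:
$a{\left(s \right)} = \frac{1}{7}$ ($a{\left(s \right)} = - \frac{4}{7} + \frac{1}{7} \cdot 5 = - \frac{4}{7} + \frac{5}{7} = \frac{1}{7}$)
$h = 17$ ($h = 5 + 12 = 17$)
$U{\left(A,g \right)} = - g$
$18 + a{\left(3 \right)} U{\left(h,7 \right)} = 18 + \frac{\left(-1\right) 7}{7} = 18 + \frac{1}{7} \left(-7\right) = 18 - 1 = 17$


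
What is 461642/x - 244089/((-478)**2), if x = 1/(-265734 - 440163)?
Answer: -74456470159707105/228484 ≈ -3.2587e+11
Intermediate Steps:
x = -1/705897 (x = 1/(-705897) = -1/705897 ≈ -1.4166e-6)
461642/x - 244089/((-478)**2) = 461642/(-1/705897) - 244089/((-478)**2) = 461642*(-705897) - 244089/228484 = -325871702874 - 244089*1/228484 = -325871702874 - 244089/228484 = -74456470159707105/228484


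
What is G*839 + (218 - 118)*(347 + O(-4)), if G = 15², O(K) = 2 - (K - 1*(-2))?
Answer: 223875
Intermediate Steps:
O(K) = -K (O(K) = 2 - (K + 2) = 2 - (2 + K) = 2 + (-2 - K) = -K)
G = 225
G*839 + (218 - 118)*(347 + O(-4)) = 225*839 + (218 - 118)*(347 - 1*(-4)) = 188775 + 100*(347 + 4) = 188775 + 100*351 = 188775 + 35100 = 223875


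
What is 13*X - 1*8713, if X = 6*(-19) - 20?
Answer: -10455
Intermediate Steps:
X = -134 (X = -114 - 20 = -134)
13*X - 1*8713 = 13*(-134) - 1*8713 = -1742 - 8713 = -10455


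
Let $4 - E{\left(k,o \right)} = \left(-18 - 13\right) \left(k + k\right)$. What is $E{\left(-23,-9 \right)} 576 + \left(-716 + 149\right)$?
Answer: $-819639$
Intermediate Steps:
$E{\left(k,o \right)} = 4 + 62 k$ ($E{\left(k,o \right)} = 4 - \left(-18 - 13\right) \left(k + k\right) = 4 - - 31 \cdot 2 k = 4 - - 62 k = 4 + 62 k$)
$E{\left(-23,-9 \right)} 576 + \left(-716 + 149\right) = \left(4 + 62 \left(-23\right)\right) 576 + \left(-716 + 149\right) = \left(4 - 1426\right) 576 - 567 = \left(-1422\right) 576 - 567 = -819072 - 567 = -819639$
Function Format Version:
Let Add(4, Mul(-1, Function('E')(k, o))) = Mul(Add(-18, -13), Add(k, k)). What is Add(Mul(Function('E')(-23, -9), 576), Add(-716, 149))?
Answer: -819639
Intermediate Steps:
Function('E')(k, o) = Add(4, Mul(62, k)) (Function('E')(k, o) = Add(4, Mul(-1, Mul(Add(-18, -13), Add(k, k)))) = Add(4, Mul(-1, Mul(-31, Mul(2, k)))) = Add(4, Mul(-1, Mul(-62, k))) = Add(4, Mul(62, k)))
Add(Mul(Function('E')(-23, -9), 576), Add(-716, 149)) = Add(Mul(Add(4, Mul(62, -23)), 576), Add(-716, 149)) = Add(Mul(Add(4, -1426), 576), -567) = Add(Mul(-1422, 576), -567) = Add(-819072, -567) = -819639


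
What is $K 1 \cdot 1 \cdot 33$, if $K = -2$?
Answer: $-66$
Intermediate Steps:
$K 1 \cdot 1 \cdot 33 = \left(-2\right) 1 \cdot 1 \cdot 33 = \left(-2\right) 1 \cdot 33 = \left(-2\right) 33 = -66$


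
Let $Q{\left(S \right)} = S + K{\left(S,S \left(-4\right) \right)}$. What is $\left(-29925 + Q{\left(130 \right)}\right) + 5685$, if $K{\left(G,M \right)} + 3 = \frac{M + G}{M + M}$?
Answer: $- \frac{192901}{8} \approx -24113.0$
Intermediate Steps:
$K{\left(G,M \right)} = -3 + \frac{G + M}{2 M}$ ($K{\left(G,M \right)} = -3 + \frac{M + G}{M + M} = -3 + \frac{G + M}{2 M}$)
$Q{\left(S \right)} = - \frac{21}{8} + S$ ($Q{\left(S \right)} = S + \frac{S - 5 S \left(-4\right)}{2 S \left(-4\right)} = S + \frac{S - 5 \left(- 4 S\right)}{2 \left(- 4 S\right)} = S + \frac{- \frac{1}{4 S} \left(S + 20 S\right)}{2} = S + \frac{- \frac{1}{4 S} 21 S}{2} = S - \frac{21}{8} = - \frac{21}{8} + S$)
$\left(-29925 + Q{\left(130 \right)}\right) + 5685 = \left(-29925 + \left(- \frac{21}{8} + 130\right)\right) + 5685 = \left(-29925 + \frac{1019}{8}\right) + 5685 = - \frac{238381}{8} + 5685 = - \frac{192901}{8}$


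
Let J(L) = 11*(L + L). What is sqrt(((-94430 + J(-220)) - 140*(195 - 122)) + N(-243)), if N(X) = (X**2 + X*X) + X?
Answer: sqrt(8365) ≈ 91.460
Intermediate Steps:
J(L) = 22*L (J(L) = 11*(2*L) = 22*L)
N(X) = X + 2*X**2 (N(X) = (X**2 + X**2) + X = 2*X**2 + X = X + 2*X**2)
sqrt(((-94430 + J(-220)) - 140*(195 - 122)) + N(-243)) = sqrt(((-94430 + 22*(-220)) - 140*(195 - 122)) - 243*(1 + 2*(-243))) = sqrt(((-94430 - 4840) - 140*73) - 243*(1 - 486)) = sqrt((-99270 - 10220) - 243*(-485)) = sqrt(-109490 + 117855) = sqrt(8365)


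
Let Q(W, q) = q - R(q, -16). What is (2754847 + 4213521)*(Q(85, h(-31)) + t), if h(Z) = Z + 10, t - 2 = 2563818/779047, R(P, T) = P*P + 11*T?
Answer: -1523881249315040/779047 ≈ -1.9561e+9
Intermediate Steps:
R(P, T) = P² + 11*T
t = 4121912/779047 (t = 2 + 2563818/779047 = 4121912/779047 ≈ 5.2910)
h(Z) = 10 + Z
Q(W, q) = 176 + q - q² (Q(W, q) = q - (q² + 11*(-16)) = q - (q² - 176) = q - (-176 + q²) = q + (176 - q²) = 176 + q - q²)
(2754847 + 4213521)*(Q(85, h(-31)) + t) = (2754847 + 4213521)*((176 + (10 - 31) - (10 - 31)²) + 4121912/779047) = 6968368*((176 - 21 - 1*(-21)²) + 4121912/779047) = 6968368*((176 - 21 - 1*441) + 4121912/779047) = 6968368*((176 - 21 - 441) + 4121912/779047) = 6968368*(-286 + 4121912/779047) = 6968368*(-218685530/779047) = -1523881249315040/779047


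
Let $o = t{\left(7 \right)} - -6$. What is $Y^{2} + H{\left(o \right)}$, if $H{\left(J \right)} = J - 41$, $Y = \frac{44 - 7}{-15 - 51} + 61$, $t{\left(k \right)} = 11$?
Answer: $\frac{15807577}{4356} \approx 3628.9$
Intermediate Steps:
$o = 17$ ($o = 11 - -6 = 11 + 6 = 17$)
$Y = \frac{3989}{66}$ ($Y = \frac{37}{-66} + 61 = 37 \left(- \frac{1}{66}\right) + 61 = - \frac{37}{66} + 61 = \frac{3989}{66} \approx 60.439$)
$H{\left(J \right)} = -41 + J$
$Y^{2} + H{\left(o \right)} = \left(\frac{3989}{66}\right)^{2} + \left(-41 + 17\right) = \frac{15912121}{4356} - 24 = \frac{15807577}{4356}$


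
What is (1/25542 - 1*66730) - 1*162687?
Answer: -5859769013/25542 ≈ -2.2942e+5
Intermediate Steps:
(1/25542 - 1*66730) - 1*162687 = (1/25542 - 66730) - 162687 = -1704417659/25542 - 162687 = -5859769013/25542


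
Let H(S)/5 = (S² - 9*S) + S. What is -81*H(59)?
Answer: -1218645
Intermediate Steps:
H(S) = -40*S + 5*S² (H(S) = 5*((S² - 9*S) + S) = 5*(S² - 8*S) = -40*S + 5*S²)
-81*H(59) = -405*59*(-8 + 59) = -405*59*51 = -81*15045 = -1218645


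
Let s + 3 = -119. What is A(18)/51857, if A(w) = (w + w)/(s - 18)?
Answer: -9/1814995 ≈ -4.9587e-6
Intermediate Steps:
s = -122 (s = -3 - 119 = -122)
A(w) = -w/70 (A(w) = (w + w)/(-122 - 18) = (2*w)/(-140) = (2*w)*(-1/140) = -w/70)
A(18)/51857 = -1/70*18/51857 = -9/35*1/51857 = -9/1814995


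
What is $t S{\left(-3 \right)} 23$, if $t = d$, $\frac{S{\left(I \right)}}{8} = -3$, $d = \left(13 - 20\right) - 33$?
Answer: $22080$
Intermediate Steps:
$d = -40$ ($d = -7 - 33 = -40$)
$S{\left(I \right)} = -24$ ($S{\left(I \right)} = 8 \left(-3\right) = -24$)
$t = -40$
$t S{\left(-3 \right)} 23 = \left(-40\right) \left(-24\right) 23 = 960 \cdot 23 = 22080$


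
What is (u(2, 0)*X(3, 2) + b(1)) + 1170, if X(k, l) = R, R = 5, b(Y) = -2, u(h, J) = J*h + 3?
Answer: 1183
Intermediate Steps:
u(h, J) = 3 + J*h
X(k, l) = 5
(u(2, 0)*X(3, 2) + b(1)) + 1170 = ((3 + 0*2)*5 - 2) + 1170 = ((3 + 0)*5 - 2) + 1170 = (3*5 - 2) + 1170 = (15 - 2) + 1170 = 13 + 1170 = 1183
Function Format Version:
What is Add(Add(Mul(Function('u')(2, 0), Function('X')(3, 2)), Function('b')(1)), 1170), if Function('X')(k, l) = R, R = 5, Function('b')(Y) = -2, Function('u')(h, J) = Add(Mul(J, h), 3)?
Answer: 1183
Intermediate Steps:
Function('u')(h, J) = Add(3, Mul(J, h))
Function('X')(k, l) = 5
Add(Add(Mul(Function('u')(2, 0), Function('X')(3, 2)), Function('b')(1)), 1170) = Add(Add(Mul(Add(3, Mul(0, 2)), 5), -2), 1170) = Add(Add(Mul(Add(3, 0), 5), -2), 1170) = Add(Add(Mul(3, 5), -2), 1170) = Add(Add(15, -2), 1170) = Add(13, 1170) = 1183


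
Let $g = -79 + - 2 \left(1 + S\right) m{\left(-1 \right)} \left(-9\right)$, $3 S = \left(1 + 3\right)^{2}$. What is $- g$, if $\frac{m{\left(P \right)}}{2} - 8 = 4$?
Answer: $-2657$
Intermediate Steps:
$m{\left(P \right)} = 24$ ($m{\left(P \right)} = 16 + 2 \cdot 4 = 16 + 8 = 24$)
$S = \frac{16}{3}$ ($S = \frac{\left(1 + 3\right)^{2}}{3} = \frac{4^{2}}{3} = \frac{1}{3} \cdot 16 = \frac{16}{3} \approx 5.3333$)
$g = 2657$ ($g = -79 + - 2 \left(1 + \frac{16}{3}\right) 24 \left(-9\right) = -79 + \left(-2\right) \frac{19}{3} \left(-216\right) = -79 - -2736 = -79 + 2736 = 2657$)
$- g = \left(-1\right) 2657 = -2657$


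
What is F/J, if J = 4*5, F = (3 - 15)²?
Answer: 36/5 ≈ 7.2000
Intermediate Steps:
F = 144 (F = (-12)² = 144)
J = 20
F/J = 144/20 = 144*(1/20) = 36/5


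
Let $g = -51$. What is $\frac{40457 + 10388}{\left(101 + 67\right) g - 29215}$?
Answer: $- \frac{50845}{37783} \approx -1.3457$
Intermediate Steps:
$\frac{40457 + 10388}{\left(101 + 67\right) g - 29215} = \frac{40457 + 10388}{\left(101 + 67\right) \left(-51\right) - 29215} = \frac{50845}{168 \left(-51\right) - 29215} = \frac{50845}{-8568 - 29215} = \frac{50845}{-37783} = 50845 \left(- \frac{1}{37783}\right) = - \frac{50845}{37783}$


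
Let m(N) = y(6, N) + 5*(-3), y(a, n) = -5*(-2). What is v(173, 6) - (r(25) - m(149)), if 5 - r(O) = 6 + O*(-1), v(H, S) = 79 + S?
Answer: 56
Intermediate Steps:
y(a, n) = 10
m(N) = -5 (m(N) = 10 + 5*(-3) = 10 - 15 = -5)
r(O) = -1 + O (r(O) = 5 - (6 + O*(-1)) = 5 - (6 - O) = 5 + (-6 + O) = -1 + O)
v(173, 6) - (r(25) - m(149)) = (79 + 6) - ((-1 + 25) - 1*(-5)) = 85 - (24 + 5) = 85 - 1*29 = 85 - 29 = 56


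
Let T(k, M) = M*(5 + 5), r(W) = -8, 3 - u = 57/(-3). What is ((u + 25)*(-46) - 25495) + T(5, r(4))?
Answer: -27737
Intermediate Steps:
u = 22 (u = 3 - 57/(-3) = 3 - 57*(-1)/3 = 3 - 1*(-19) = 3 + 19 = 22)
T(k, M) = 10*M (T(k, M) = M*10 = 10*M)
((u + 25)*(-46) - 25495) + T(5, r(4)) = ((22 + 25)*(-46) - 25495) + 10*(-8) = (47*(-46) - 25495) - 80 = (-2162 - 25495) - 80 = -27657 - 80 = -27737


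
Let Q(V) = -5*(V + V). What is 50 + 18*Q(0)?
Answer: 50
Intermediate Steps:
Q(V) = -10*V
50 + 18*Q(0) = 50 + 18*(-10*0) = 50 + 18*0 = 50 + 0 = 50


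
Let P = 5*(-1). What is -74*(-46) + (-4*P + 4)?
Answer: 3428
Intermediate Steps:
P = -5
-74*(-46) + (-4*P + 4) = -74*(-46) + (-4*(-5) + 4) = 3404 + (20 + 4) = 3404 + 24 = 3428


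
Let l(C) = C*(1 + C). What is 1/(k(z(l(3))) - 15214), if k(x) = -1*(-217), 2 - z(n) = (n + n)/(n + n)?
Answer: -1/14997 ≈ -6.6680e-5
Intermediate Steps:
z(n) = 1 (z(n) = 2 - (n + n)/(n + n) = 2 - 2*n/(2*n) = 2 - 2*n*1/(2*n) = 2 - 1*1 = 2 - 1 = 1)
k(x) = 217
1/(k(z(l(3))) - 15214) = 1/(217 - 15214) = 1/(-14997) = -1/14997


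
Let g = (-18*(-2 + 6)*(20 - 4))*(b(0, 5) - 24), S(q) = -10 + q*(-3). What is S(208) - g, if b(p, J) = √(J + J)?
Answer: -28282 + 1152*√10 ≈ -24639.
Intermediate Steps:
b(p, J) = √2*√J (b(p, J) = √(2*J) = √2*√J)
S(q) = -10 - 3*q
g = 27648 - 1152*√10 (g = (-18*(-2 + 6)*(20 - 4))*(√2*√5 - 24) = (-72*16)*(√10 - 24) = (-18*64)*(-24 + √10) = -1152*(-24 + √10) = 27648 - 1152*√10 ≈ 24005.)
S(208) - g = (-10 - 3*208) - (27648 - 1152*√10) = (-10 - 624) + (-27648 + 1152*√10) = -634 + (-27648 + 1152*√10) = -28282 + 1152*√10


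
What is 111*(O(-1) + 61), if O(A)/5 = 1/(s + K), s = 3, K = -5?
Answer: 12987/2 ≈ 6493.5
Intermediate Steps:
O(A) = -5/2 (O(A) = 5/(3 - 5) = 5/(-2) = 5*(-1/2) = -5/2)
111*(O(-1) + 61) = 111*(-5/2 + 61) = 111*(117/2) = 12987/2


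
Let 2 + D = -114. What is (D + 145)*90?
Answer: 2610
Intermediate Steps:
D = -116 (D = -2 - 114 = -116)
(D + 145)*90 = (-116 + 145)*90 = 29*90 = 2610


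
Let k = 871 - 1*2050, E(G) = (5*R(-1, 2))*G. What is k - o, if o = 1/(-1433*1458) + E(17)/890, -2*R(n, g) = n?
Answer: -438485373659/371897892 ≈ -1179.0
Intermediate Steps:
R(n, g) = -n/2
E(G) = 5*G/2 (E(G) = (5*(-½*(-1)))*G = (5*(½))*G = 5*G/2)
o = 17758991/371897892 (o = 1/(-1433*1458) + ((5/2)*17)/890 = -1/1433*1/1458 + (85/2)*(1/890) = -1/2089314 + 17/356 = 17758991/371897892 ≈ 0.047752)
k = -1179 (k = 871 - 2050 = -1179)
k - o = -1179 - 1*17758991/371897892 = -1179 - 17758991/371897892 = -438485373659/371897892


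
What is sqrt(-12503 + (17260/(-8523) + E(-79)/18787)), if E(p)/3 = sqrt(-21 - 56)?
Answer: sqrt(-35623936358482319747 + 454905468441*I*sqrt(77))/53373867 ≈ 6.2652e-6 + 111.83*I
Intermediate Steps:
E(p) = 3*I*sqrt(77) (E(p) = 3*sqrt(-21 - 56) = 3*sqrt(-77) = 3*(I*sqrt(77)) = 3*I*sqrt(77))
sqrt(-12503 + (17260/(-8523) + E(-79)/18787)) = sqrt(-12503 + (17260/(-8523) + (3*I*sqrt(77))/18787)) = sqrt(-12503 + (17260*(-1/8523) + (3*I*sqrt(77))*(1/18787))) = sqrt(-12503 + (-17260/8523 + 3*I*sqrt(77)/18787)) = sqrt(-106580329/8523 + 3*I*sqrt(77)/18787)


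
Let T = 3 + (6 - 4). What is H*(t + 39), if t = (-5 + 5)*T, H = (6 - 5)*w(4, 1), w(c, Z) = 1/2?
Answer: 39/2 ≈ 19.500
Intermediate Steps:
w(c, Z) = 1/2
H = 1/2 (H = (6 - 5)*(1/2) = 1*(1/2) = 1/2 ≈ 0.50000)
T = 5 (T = 3 + 2 = 5)
t = 0 (t = (-5 + 5)*5 = 0*5 = 0)
H*(t + 39) = (0 + 39)/2 = (1/2)*39 = 39/2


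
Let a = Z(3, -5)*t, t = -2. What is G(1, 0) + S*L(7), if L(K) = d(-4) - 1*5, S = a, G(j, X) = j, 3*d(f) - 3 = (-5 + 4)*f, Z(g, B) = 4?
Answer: 67/3 ≈ 22.333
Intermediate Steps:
d(f) = 1 - f/3 (d(f) = 1 + ((-5 + 4)*f)/3 = 1 + (-f)/3 = 1 - f/3)
a = -8 (a = 4*(-2) = -8)
S = -8
L(K) = -8/3 (L(K) = (1 - 1/3*(-4)) - 1*5 = (1 + 4/3) - 5 = 7/3 - 5 = -8/3)
G(1, 0) + S*L(7) = 1 - 8*(-8/3) = 1 + 64/3 = 67/3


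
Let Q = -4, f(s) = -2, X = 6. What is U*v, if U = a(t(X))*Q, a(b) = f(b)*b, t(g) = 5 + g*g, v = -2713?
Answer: -889864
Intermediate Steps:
t(g) = 5 + g²
a(b) = -2*b
U = 328 (U = -2*(5 + 6²)*(-4) = -2*(5 + 36)*(-4) = -2*41*(-4) = -82*(-4) = 328)
U*v = 328*(-2713) = -889864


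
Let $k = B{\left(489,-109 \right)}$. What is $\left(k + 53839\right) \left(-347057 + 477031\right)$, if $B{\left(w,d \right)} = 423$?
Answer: $7052649188$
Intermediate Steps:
$k = 423$
$\left(k + 53839\right) \left(-347057 + 477031\right) = \left(423 + 53839\right) \left(-347057 + 477031\right) = 54262 \cdot 129974 = 7052649188$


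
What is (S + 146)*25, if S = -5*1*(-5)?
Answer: 4275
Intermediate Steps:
S = 25 (S = -5*(-5) = 25)
(S + 146)*25 = (25 + 146)*25 = 171*25 = 4275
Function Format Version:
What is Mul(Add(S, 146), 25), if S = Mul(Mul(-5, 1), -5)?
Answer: 4275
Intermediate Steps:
S = 25 (S = Mul(-5, -5) = 25)
Mul(Add(S, 146), 25) = Mul(Add(25, 146), 25) = Mul(171, 25) = 4275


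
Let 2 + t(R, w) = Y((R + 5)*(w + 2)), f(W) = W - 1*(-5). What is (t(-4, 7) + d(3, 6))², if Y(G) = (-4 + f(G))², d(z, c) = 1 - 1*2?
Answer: 9409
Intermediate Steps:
f(W) = 5 + W (f(W) = W + 5 = 5 + W)
d(z, c) = -1 (d(z, c) = 1 - 2 = -1)
Y(G) = (1 + G)² (Y(G) = (-4 + (5 + G))² = (1 + G)²)
t(R, w) = -2 + (1 + (2 + w)*(5 + R))² (t(R, w) = -2 + (1 + (R + 5)*(w + 2))² = -2 + (1 + (5 + R)*(2 + w))² = -2 + (1 + (2 + w)*(5 + R))²)
(t(-4, 7) + d(3, 6))² = ((-2 + (11 + 2*(-4) + 5*7 - 4*7)²) - 1)² = ((-2 + (11 - 8 + 35 - 28)²) - 1)² = ((-2 + 10²) - 1)² = ((-2 + 100) - 1)² = (98 - 1)² = 97² = 9409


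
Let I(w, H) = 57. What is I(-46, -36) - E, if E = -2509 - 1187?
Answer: 3753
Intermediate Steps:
E = -3696
I(-46, -36) - E = 57 - 1*(-3696) = 57 + 3696 = 3753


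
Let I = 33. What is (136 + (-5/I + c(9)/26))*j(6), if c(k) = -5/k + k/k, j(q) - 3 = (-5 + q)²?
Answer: 699436/1287 ≈ 543.46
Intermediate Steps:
j(q) = 3 + (-5 + q)²
c(k) = 1 - 5/k (c(k) = -5/k + 1 = 1 - 5/k)
(136 + (-5/I + c(9)/26))*j(6) = (136 + (-5/33 + ((-5 + 9)/9)/26))*(3 + (-5 + 6)²) = (136 + (-5*1/33 + ((⅑)*4)*(1/26)))*(3 + 1²) = (136 + (-5/33 + (4/9)*(1/26)))*(3 + 1) = (136 + (-5/33 + 2/117))*4 = (136 - 173/1287)*4 = (174859/1287)*4 = 699436/1287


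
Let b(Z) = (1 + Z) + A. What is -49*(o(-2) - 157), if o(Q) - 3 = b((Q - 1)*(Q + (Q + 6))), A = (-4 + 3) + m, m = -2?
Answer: 7938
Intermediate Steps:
A = -3 (A = (-4 + 3) - 2 = -1 - 2 = -3)
b(Z) = -2 + Z (b(Z) = (1 + Z) - 3 = -2 + Z)
o(Q) = 1 + (-1 + Q)*(6 + 2*Q) (o(Q) = 3 + (-2 + (Q - 1)*(Q + (Q + 6))) = 3 + (-2 + (-1 + Q)*(Q + (6 + Q))) = 3 + (-2 + (-1 + Q)*(6 + 2*Q)) = 1 + (-1 + Q)*(6 + 2*Q))
-49*(o(-2) - 157) = -49*((-5 + 2*(-2)**2 + 4*(-2)) - 157) = -49*((-5 + 2*4 - 8) - 157) = -49*((-5 + 8 - 8) - 157) = -49*(-5 - 157) = -49*(-162) = 7938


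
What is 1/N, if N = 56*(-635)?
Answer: -1/35560 ≈ -2.8121e-5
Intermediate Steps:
N = -35560
1/N = 1/(-35560) = -1/35560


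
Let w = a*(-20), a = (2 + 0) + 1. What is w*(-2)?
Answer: 120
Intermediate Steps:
a = 3 (a = 2 + 1 = 3)
w = -60 (w = 3*(-20) = -60)
w*(-2) = -60*(-2) = 120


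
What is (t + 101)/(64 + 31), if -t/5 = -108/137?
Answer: 14377/13015 ≈ 1.1046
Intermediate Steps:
t = 540/137 (t = -(-540)/137 = -5*(-108/137) = 540/137 ≈ 3.9416)
(t + 101)/(64 + 31) = (540/137 + 101)/(64 + 31) = (14377/137)/95 = (1/95)*(14377/137) = 14377/13015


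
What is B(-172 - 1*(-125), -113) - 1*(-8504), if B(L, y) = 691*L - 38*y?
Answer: -19679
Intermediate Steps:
B(L, y) = -38*y + 691*L
B(-172 - 1*(-125), -113) - 1*(-8504) = (-38*(-113) + 691*(-172 - 1*(-125))) - 1*(-8504) = (4294 + 691*(-172 + 125)) + 8504 = (4294 + 691*(-47)) + 8504 = (4294 - 32477) + 8504 = -28183 + 8504 = -19679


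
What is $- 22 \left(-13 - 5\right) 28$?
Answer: $11088$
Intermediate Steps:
$- 22 \left(-13 - 5\right) 28 = \left(-22\right) \left(-18\right) 28 = 396 \cdot 28 = 11088$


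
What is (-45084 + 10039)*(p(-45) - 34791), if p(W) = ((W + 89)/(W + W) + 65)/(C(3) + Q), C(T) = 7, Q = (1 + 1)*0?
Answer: 76792440358/63 ≈ 1.2189e+9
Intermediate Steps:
Q = 0 (Q = 2*0 = 0)
p(W) = 65/7 + (89 + W)/(14*W) (p(W) = ((W + 89)/(W + W) + 65)/(7 + 0) = ((89 + W)/((2*W)) + 65)/7 = ((89 + W)*(1/(2*W)) + 65)*(⅐) = ((89 + W)/(2*W) + 65)*(⅐) = (65 + (89 + W)/(2*W))*(⅐) = 65/7 + (89 + W)/(14*W))
(-45084 + 10039)*(p(-45) - 34791) = (-45084 + 10039)*((1/14)*(89 + 131*(-45))/(-45) - 34791) = -35045*((1/14)*(-1/45)*(89 - 5895) - 34791) = -35045*((1/14)*(-1/45)*(-5806) - 34791) = -35045*(2903/315 - 34791) = -35045*(-10956262/315) = 76792440358/63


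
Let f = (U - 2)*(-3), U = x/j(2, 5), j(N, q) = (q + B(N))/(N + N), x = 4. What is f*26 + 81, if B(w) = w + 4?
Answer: 1359/11 ≈ 123.55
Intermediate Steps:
B(w) = 4 + w
j(N, q) = (4 + N + q)/(2*N) (j(N, q) = (q + (4 + N))/(N + N) = (4 + N + q)/((2*N)) = (4 + N + q)*(1/(2*N)) = (4 + N + q)/(2*N))
U = 16/11 (U = 4/(((½)*(4 + 2 + 5)/2)) = 4/(((½)*(½)*11)) = 4/(11/4) = 4*(4/11) = 16/11 ≈ 1.4545)
f = 18/11 (f = (16/11 - 2)*(-3) = -6/11*(-3) = 18/11 ≈ 1.6364)
f*26 + 81 = (18/11)*26 + 81 = 468/11 + 81 = 1359/11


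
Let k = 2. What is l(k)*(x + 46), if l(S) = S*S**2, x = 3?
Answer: 392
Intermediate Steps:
l(S) = S**3
l(k)*(x + 46) = 2**3*(3 + 46) = 8*49 = 392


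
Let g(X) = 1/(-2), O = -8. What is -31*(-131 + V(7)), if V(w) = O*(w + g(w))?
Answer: 5673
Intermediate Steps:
g(X) = -½ (g(X) = 1*(-½) = -½)
V(w) = 4 - 8*w (V(w) = -8*(w - ½) = -8*(-½ + w) = 4 - 8*w)
-31*(-131 + V(7)) = -31*(-131 + (4 - 8*7)) = -31*(-131 + (4 - 56)) = -31*(-131 - 52) = -31*(-183) = 5673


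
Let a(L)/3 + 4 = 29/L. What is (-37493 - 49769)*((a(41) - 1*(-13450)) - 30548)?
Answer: 61207573826/41 ≈ 1.4929e+9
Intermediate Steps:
a(L) = -12 + 87/L (a(L) = -12 + 3*(29/L) = -12 + 87/L)
(-37493 - 49769)*((a(41) - 1*(-13450)) - 30548) = (-37493 - 49769)*(((-12 + 87/41) - 1*(-13450)) - 30548) = -87262*(((-12 + 87*(1/41)) + 13450) - 30548) = -87262*(((-12 + 87/41) + 13450) - 30548) = -87262*((-405/41 + 13450) - 30548) = -87262*(551045/41 - 30548) = -87262*(-701423/41) = 61207573826/41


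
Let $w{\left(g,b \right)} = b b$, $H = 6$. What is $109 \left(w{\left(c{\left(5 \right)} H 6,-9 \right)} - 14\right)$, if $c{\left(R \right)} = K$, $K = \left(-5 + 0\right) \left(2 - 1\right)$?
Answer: $7303$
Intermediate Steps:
$K = -5$ ($K = \left(-5\right) 1 = -5$)
$c{\left(R \right)} = -5$
$w{\left(g,b \right)} = b^{2}$
$109 \left(w{\left(c{\left(5 \right)} H 6,-9 \right)} - 14\right) = 109 \left(\left(-9\right)^{2} - 14\right) = 109 \left(81 - 14\right) = 109 \cdot 67 = 7303$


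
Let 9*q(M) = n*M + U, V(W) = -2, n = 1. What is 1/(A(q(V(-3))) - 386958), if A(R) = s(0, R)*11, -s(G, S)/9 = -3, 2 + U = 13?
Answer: -1/386661 ≈ -2.5862e-6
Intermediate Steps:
U = 11 (U = -2 + 13 = 11)
s(G, S) = 27 (s(G, S) = -9*(-3) = 27)
q(M) = 11/9 + M/9 (q(M) = (1*M + 11)/9 = (M + 11)/9 = (11 + M)/9 = 11/9 + M/9)
A(R) = 297 (A(R) = 27*11 = 297)
1/(A(q(V(-3))) - 386958) = 1/(297 - 386958) = 1/(-386661) = -1/386661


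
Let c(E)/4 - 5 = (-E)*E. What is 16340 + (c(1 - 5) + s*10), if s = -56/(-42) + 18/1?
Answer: 49468/3 ≈ 16489.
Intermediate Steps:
s = 58/3 (s = -56*(-1/42) + 18*1 = 4/3 + 18 = 58/3 ≈ 19.333)
c(E) = 20 - 4*E² (c(E) = 20 + 4*((-E)*E) = 20 + 4*(-E²) = 20 - 4*E²)
16340 + (c(1 - 5) + s*10) = 16340 + ((20 - 4*(1 - 5)²) + (58/3)*10) = 16340 + ((20 - 4*(-4)²) + 580/3) = 16340 + ((20 - 4*16) + 580/3) = 16340 + ((20 - 64) + 580/3) = 16340 + (-44 + 580/3) = 16340 + 448/3 = 49468/3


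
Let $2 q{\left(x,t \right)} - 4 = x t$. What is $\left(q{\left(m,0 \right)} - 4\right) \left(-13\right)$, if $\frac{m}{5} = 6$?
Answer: $26$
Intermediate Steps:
$m = 30$ ($m = 5 \cdot 6 = 30$)
$q{\left(x,t \right)} = 2 + \frac{t x}{2}$ ($q{\left(x,t \right)} = 2 + \frac{x t}{2} = 2 + \frac{t x}{2}$)
$\left(q{\left(m,0 \right)} - 4\right) \left(-13\right) = \left(\left(2 + \frac{1}{2} \cdot 0 \cdot 30\right) - 4\right) \left(-13\right) = \left(\left(2 + 0\right) - 4\right) \left(-13\right) = \left(2 - 4\right) \left(-13\right) = \left(-2\right) \left(-13\right) = 26$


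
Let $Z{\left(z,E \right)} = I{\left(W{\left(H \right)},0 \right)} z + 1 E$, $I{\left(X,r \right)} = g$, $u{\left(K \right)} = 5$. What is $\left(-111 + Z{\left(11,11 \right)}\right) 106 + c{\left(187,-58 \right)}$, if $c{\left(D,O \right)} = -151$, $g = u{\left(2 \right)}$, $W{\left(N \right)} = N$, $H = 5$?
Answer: $-4921$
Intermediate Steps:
$g = 5$
$I{\left(X,r \right)} = 5$
$Z{\left(z,E \right)} = E + 5 z$ ($Z{\left(z,E \right)} = 5 z + 1 E = 5 z + E = E + 5 z$)
$\left(-111 + Z{\left(11,11 \right)}\right) 106 + c{\left(187,-58 \right)} = \left(-111 + \left(11 + 5 \cdot 11\right)\right) 106 - 151 = \left(-111 + \left(11 + 55\right)\right) 106 - 151 = \left(-111 + 66\right) 106 - 151 = \left(-45\right) 106 - 151 = -4770 - 151 = -4921$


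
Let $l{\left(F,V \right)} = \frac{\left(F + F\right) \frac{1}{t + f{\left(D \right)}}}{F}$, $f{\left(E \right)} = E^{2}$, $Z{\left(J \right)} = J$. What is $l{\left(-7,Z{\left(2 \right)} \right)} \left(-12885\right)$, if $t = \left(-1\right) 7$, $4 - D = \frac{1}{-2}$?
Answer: $- \frac{103080}{53} \approx -1944.9$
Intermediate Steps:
$D = \frac{9}{2}$ ($D = 4 - \frac{1}{-2} = 4 - - \frac{1}{2} = 4 + \frac{1}{2} = \frac{9}{2} \approx 4.5$)
$t = -7$
$l{\left(F,V \right)} = \frac{8}{53}$ ($l{\left(F,V \right)} = \frac{\left(F + F\right) \frac{1}{-7 + \left(\frac{9}{2}\right)^{2}}}{F} = \frac{2 F \frac{1}{-7 + \frac{81}{4}}}{F} = \frac{2 F \frac{1}{\frac{53}{4}}}{F} = \frac{2 F \frac{4}{53}}{F} = \frac{\frac{8}{53} F}{F} = \frac{8}{53}$)
$l{\left(-7,Z{\left(2 \right)} \right)} \left(-12885\right) = \frac{8}{53} \left(-12885\right) = - \frac{103080}{53}$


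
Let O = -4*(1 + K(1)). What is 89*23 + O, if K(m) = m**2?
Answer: 2039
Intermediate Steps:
O = -8 (O = -4*(1 + 1**2) = -4*(1 + 1) = -4*2 = -8)
89*23 + O = 89*23 - 8 = 2047 - 8 = 2039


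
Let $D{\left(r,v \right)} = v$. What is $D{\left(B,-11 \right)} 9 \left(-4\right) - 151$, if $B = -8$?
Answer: $245$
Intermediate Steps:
$D{\left(B,-11 \right)} 9 \left(-4\right) - 151 = - 11 \cdot 9 \left(-4\right) - 151 = \left(-11\right) \left(-36\right) - 151 = 396 - 151 = 245$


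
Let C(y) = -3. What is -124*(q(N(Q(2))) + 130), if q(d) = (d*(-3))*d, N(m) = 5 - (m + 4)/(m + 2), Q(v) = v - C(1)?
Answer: -538408/49 ≈ -10988.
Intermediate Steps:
Q(v) = 3 + v (Q(v) = v - 1*(-3) = v + 3 = 3 + v)
N(m) = 5 - (4 + m)/(2 + m)
q(d) = -3*d² (q(d) = (-3*d)*d = -3*d²)
-124*(q(N(Q(2))) + 130) = -124*(-3*4*(3 + 2*(3 + 2))²/(2 + (3 + 2))² + 130) = -124*(-3*4*(3 + 2*5)²/(2 + 5)² + 130) = -124*(-3*4*(3 + 10)²/49 + 130) = -124*(-3*(2*(⅐)*13)² + 130) = -124*(-3*(26/7)² + 130) = -124*(-3*676/49 + 130) = -124*(-2028/49 + 130) = -124*4342/49 = -538408/49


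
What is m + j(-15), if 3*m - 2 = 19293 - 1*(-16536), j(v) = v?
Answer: 35786/3 ≈ 11929.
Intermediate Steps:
m = 35831/3 (m = 2/3 + (19293 - 1*(-16536))/3 = 2/3 + (19293 + 16536)/3 = 2/3 + (1/3)*35829 = 2/3 + 11943 = 35831/3 ≈ 11944.)
m + j(-15) = 35831/3 - 15 = 35786/3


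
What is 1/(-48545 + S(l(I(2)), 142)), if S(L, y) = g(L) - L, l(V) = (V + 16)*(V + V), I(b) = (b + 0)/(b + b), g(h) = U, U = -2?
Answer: -2/97127 ≈ -2.0592e-5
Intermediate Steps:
g(h) = -2
I(b) = ½ (I(b) = b/((2*b)) = b*(1/(2*b)) = ½)
l(V) = 2*V*(16 + V) (l(V) = (16 + V)*(2*V) = 2*V*(16 + V))
S(L, y) = -2 - L
1/(-48545 + S(l(I(2)), 142)) = 1/(-48545 + (-2 - 2*(16 + ½)/2)) = 1/(-48545 + (-2 - 2*33/(2*2))) = 1/(-48545 + (-2 - 1*33/2)) = 1/(-48545 + (-2 - 33/2)) = 1/(-48545 - 37/2) = 1/(-97127/2) = -2/97127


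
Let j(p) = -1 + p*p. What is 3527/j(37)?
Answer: 3527/1368 ≈ 2.5782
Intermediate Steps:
j(p) = -1 + p²
3527/j(37) = 3527/(-1 + 37²) = 3527/(-1 + 1369) = 3527/1368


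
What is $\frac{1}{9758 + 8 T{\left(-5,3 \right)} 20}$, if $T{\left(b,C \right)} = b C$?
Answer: $\frac{1}{7358} \approx 0.00013591$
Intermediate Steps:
$T{\left(b,C \right)} = C b$
$\frac{1}{9758 + 8 T{\left(-5,3 \right)} 20} = \frac{1}{9758 + 8 \cdot 3 \left(-5\right) 20} = \frac{1}{9758 + 8 \left(-15\right) 20} = \frac{1}{9758 - 2400} = \frac{1}{7358}$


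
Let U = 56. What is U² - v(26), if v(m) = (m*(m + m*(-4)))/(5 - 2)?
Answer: 3812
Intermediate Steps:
v(m) = -m² (v(m) = (m*(m - 4*m))/3 = (m*(-3*m))*(⅓) = -3*m²*(⅓) = -m²)
U² - v(26) = 56² - (-1)*26² = 3136 - (-1)*676 = 3136 - 1*(-676) = 3136 + 676 = 3812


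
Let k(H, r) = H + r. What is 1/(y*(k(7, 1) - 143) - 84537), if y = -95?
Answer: -1/71712 ≈ -1.3945e-5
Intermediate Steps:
1/(y*(k(7, 1) - 143) - 84537) = 1/(-95*((7 + 1) - 143) - 84537) = 1/(-95*(8 - 143) - 84537) = 1/(-95*(-135) - 84537) = 1/(12825 - 84537) = 1/(-71712) = -1/71712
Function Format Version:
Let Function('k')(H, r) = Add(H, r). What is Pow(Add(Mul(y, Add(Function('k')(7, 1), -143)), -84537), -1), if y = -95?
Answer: Rational(-1, 71712) ≈ -1.3945e-5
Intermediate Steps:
Pow(Add(Mul(y, Add(Function('k')(7, 1), -143)), -84537), -1) = Pow(Add(Mul(-95, Add(Add(7, 1), -143)), -84537), -1) = Pow(Add(Mul(-95, Add(8, -143)), -84537), -1) = Pow(Add(Mul(-95, -135), -84537), -1) = Pow(Add(12825, -84537), -1) = Pow(-71712, -1) = Rational(-1, 71712)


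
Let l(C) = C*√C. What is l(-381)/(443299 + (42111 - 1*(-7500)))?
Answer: -381*I*√381/492910 ≈ -0.015088*I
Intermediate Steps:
l(C) = C^(3/2)
l(-381)/(443299 + (42111 - 1*(-7500))) = (-381)^(3/2)/(443299 + (42111 - 1*(-7500))) = (-381*I*√381)/(443299 + (42111 + 7500)) = (-381*I*√381)/(443299 + 49611) = -381*I*√381/492910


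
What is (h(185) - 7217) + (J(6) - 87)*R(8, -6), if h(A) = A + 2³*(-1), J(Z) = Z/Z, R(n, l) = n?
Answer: -7728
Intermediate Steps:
J(Z) = 1
h(A) = -8 + A (h(A) = A + 8*(-1) = A - 8 = -8 + A)
(h(185) - 7217) + (J(6) - 87)*R(8, -6) = ((-8 + 185) - 7217) + (1 - 87)*8 = (177 - 7217) - 86*8 = -7040 - 688 = -7728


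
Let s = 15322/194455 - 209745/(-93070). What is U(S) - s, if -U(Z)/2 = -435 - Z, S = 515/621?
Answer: 1954038832552637/2247762514770 ≈ 869.33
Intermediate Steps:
S = 515/621 (S = 515*(1/621) = 515/621 ≈ 0.82931)
U(Z) = 870 + 2*Z (U(Z) = -2*(-435 - Z) = 870 + 2*Z)
s = 8442396503/3619585370 (s = 15322*(1/194455) - 209745*(-1/93070) = 15322/194455 + 41949/18614 = 8442396503/3619585370 ≈ 2.3324)
U(S) - s = (870 + 2*(515/621)) - 1*8442396503/3619585370 = (870 + 1030/621) - 8442396503/3619585370 = 541300/621 - 8442396503/3619585370 = 1954038832552637/2247762514770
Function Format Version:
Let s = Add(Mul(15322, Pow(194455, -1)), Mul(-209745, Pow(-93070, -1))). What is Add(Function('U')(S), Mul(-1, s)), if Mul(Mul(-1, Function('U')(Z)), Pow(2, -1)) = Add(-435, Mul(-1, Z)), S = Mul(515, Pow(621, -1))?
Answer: Rational(1954038832552637, 2247762514770) ≈ 869.33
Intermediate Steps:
S = Rational(515, 621) (S = Mul(515, Rational(1, 621)) = Rational(515, 621) ≈ 0.82931)
Function('U')(Z) = Add(870, Mul(2, Z)) (Function('U')(Z) = Mul(-2, Add(-435, Mul(-1, Z))) = Add(870, Mul(2, Z)))
s = Rational(8442396503, 3619585370) (s = Add(Mul(15322, Rational(1, 194455)), Mul(-209745, Rational(-1, 93070))) = Add(Rational(15322, 194455), Rational(41949, 18614)) = Rational(8442396503, 3619585370) ≈ 2.3324)
Add(Function('U')(S), Mul(-1, s)) = Add(Add(870, Mul(2, Rational(515, 621))), Mul(-1, Rational(8442396503, 3619585370))) = Add(Add(870, Rational(1030, 621)), Rational(-8442396503, 3619585370)) = Add(Rational(541300, 621), Rational(-8442396503, 3619585370)) = Rational(1954038832552637, 2247762514770)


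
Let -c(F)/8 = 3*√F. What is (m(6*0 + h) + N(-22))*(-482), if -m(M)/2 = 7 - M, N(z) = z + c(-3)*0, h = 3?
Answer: 14460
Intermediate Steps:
c(F) = -24*√F
N(z) = z (N(z) = z - 24*I*√3*0 = z + 0 = z)
m(M) = -14 + 2*M (m(M) = -2*(7 - M) = -14 + 2*M)
(m(6*0 + h) + N(-22))*(-482) = ((-14 + 2*(6*0 + 3)) - 22)*(-482) = ((-14 + 2*(0 + 3)) - 22)*(-482) = ((-14 + 2*3) - 22)*(-482) = ((-14 + 6) - 22)*(-482) = (-8 - 22)*(-482) = -30*(-482) = 14460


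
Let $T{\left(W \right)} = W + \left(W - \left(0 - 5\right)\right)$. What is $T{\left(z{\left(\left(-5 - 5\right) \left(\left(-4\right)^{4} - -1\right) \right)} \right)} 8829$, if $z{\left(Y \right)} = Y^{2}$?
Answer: $116629368345$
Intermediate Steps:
$T{\left(W \right)} = 5 + 2 W$ ($T{\left(W \right)} = W + \left(W - \left(0 - 5\right)\right) = W + \left(W - -5\right) = W + \left(W + 5\right) = W + \left(5 + W\right) = 5 + 2 W$)
$T{\left(z{\left(\left(-5 - 5\right) \left(\left(-4\right)^{4} - -1\right) \right)} \right)} 8829 = \left(5 + 2 \left(\left(-5 - 5\right) \left(\left(-4\right)^{4} - -1\right)\right)^{2}\right) 8829 = \left(5 + 2 \left(- 10 \left(256 + 1\right)\right)^{2}\right) 8829 = \left(5 + 2 \left(\left(-10\right) 257\right)^{2}\right) 8829 = \left(5 + 2 \left(-2570\right)^{2}\right) 8829 = \left(5 + 2 \cdot 6604900\right) 8829 = \left(5 + 13209800\right) 8829 = 13209805 \cdot 8829 = 116629368345$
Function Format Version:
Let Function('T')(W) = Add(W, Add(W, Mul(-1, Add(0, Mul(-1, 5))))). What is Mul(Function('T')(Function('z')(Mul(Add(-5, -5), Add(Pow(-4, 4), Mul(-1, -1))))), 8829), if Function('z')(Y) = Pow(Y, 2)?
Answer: 116629368345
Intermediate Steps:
Function('T')(W) = Add(5, Mul(2, W)) (Function('T')(W) = Add(W, Add(W, Mul(-1, Add(0, -5)))) = Add(W, Add(W, Mul(-1, -5))) = Add(W, Add(W, 5)) = Add(W, Add(5, W)) = Add(5, Mul(2, W)))
Mul(Function('T')(Function('z')(Mul(Add(-5, -5), Add(Pow(-4, 4), Mul(-1, -1))))), 8829) = Mul(Add(5, Mul(2, Pow(Mul(Add(-5, -5), Add(Pow(-4, 4), Mul(-1, -1))), 2))), 8829) = Mul(Add(5, Mul(2, Pow(Mul(-10, Add(256, 1)), 2))), 8829) = Mul(Add(5, Mul(2, Pow(Mul(-10, 257), 2))), 8829) = Mul(Add(5, Mul(2, Pow(-2570, 2))), 8829) = Mul(Add(5, Mul(2, 6604900)), 8829) = Mul(Add(5, 13209800), 8829) = Mul(13209805, 8829) = 116629368345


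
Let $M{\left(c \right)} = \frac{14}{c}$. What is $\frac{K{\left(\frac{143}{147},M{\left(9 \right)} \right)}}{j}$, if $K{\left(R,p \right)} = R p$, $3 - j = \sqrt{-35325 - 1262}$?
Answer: $\frac{143}{1152774} + \frac{143 i \sqrt{36587}}{3458322} \approx 0.00012405 + 0.0079092 i$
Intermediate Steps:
$j = 3 - i \sqrt{36587}$ ($j = 3 - \sqrt{-35325 - 1262} = 3 - \sqrt{-36587} = 3 - i \sqrt{36587} \approx 3.0 - 191.28 i$)
$\frac{K{\left(\frac{143}{147},M{\left(9 \right)} \right)}}{j} = \frac{\frac{143}{147} \cdot \frac{14}{9}}{3 - i \sqrt{36587}} = \frac{286}{189 \left(3 - i \sqrt{36587}\right)}$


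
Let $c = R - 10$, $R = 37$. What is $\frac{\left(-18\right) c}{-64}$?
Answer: $\frac{243}{32} \approx 7.5938$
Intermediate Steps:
$c = 27$ ($c = 37 - 10 = 27$)
$\frac{\left(-18\right) c}{-64} = \frac{\left(-18\right) 27}{-64} = \left(-486\right) \left(- \frac{1}{64}\right) = \frac{243}{32}$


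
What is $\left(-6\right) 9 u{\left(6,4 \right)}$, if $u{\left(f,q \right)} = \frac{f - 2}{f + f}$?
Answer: $-18$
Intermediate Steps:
$u{\left(f,q \right)} = \frac{-2 + f}{2 f}$
$\left(-6\right) 9 u{\left(6,4 \right)} = \left(-6\right) 9 \frac{-2 + 6}{2 \cdot 6} = - 54 \cdot \frac{1}{2} \cdot \frac{1}{6} \cdot 4 = \left(-54\right) \frac{1}{3} = -18$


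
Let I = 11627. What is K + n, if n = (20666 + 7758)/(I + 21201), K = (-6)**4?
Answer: 10643378/8207 ≈ 1296.9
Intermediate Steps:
K = 1296
n = 7106/8207 (n = (20666 + 7758)/(11627 + 21201) = 28424/32828 = 28424*(1/32828) = 7106/8207 ≈ 0.86585)
K + n = 1296 + 7106/8207 = 10643378/8207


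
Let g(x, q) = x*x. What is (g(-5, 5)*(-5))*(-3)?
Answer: 375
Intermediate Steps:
g(x, q) = x²
(g(-5, 5)*(-5))*(-3) = ((-5)²*(-5))*(-3) = (25*(-5))*(-3) = -125*(-3) = 375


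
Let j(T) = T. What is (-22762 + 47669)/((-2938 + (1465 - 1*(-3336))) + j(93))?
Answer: 24907/1956 ≈ 12.734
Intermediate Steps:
(-22762 + 47669)/((-2938 + (1465 - 1*(-3336))) + j(93)) = (-22762 + 47669)/((-2938 + (1465 - 1*(-3336))) + 93) = 24907/((-2938 + (1465 + 3336)) + 93) = 24907/((-2938 + 4801) + 93) = 24907/(1863 + 93) = 24907/1956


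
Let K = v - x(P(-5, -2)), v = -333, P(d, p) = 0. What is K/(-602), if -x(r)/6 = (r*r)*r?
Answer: 333/602 ≈ 0.55316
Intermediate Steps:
x(r) = -6*r³ (x(r) = -6*r*r*r = -6*r²*r = -6*r³)
K = -333 (K = -333 - (-6)*0³ = -333 - (-6)*0 = -333 - 1*0 = -333 + 0 = -333)
K/(-602) = -333/(-602) = -333*(-1/602) = 333/602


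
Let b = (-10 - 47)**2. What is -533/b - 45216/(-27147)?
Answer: 44145811/29400201 ≈ 1.5015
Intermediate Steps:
b = 3249 (b = (-57)**2 = 3249)
-533/b - 45216/(-27147) = -533/3249 - 45216/(-27147) = -533*1/3249 - 45216*(-1/27147) = -533/3249 + 15072/9049 = 44145811/29400201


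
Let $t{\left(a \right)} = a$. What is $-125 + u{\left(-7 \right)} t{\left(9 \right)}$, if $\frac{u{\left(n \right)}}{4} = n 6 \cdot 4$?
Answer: $-6173$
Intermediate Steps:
$u{\left(n \right)} = 96 n$ ($u{\left(n \right)} = 4 n 6 \cdot 4 = 4 \cdot 6 n 4 = 4 \cdot 24 n = 96 n$)
$-125 + u{\left(-7 \right)} t{\left(9 \right)} = -125 + 96 \left(-7\right) 9 = -125 - 6048 = -6173$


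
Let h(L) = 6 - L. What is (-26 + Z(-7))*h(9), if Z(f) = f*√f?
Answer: 78 + 21*I*√7 ≈ 78.0 + 55.561*I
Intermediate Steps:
Z(f) = f^(3/2)
(-26 + Z(-7))*h(9) = (-26 + (-7)^(3/2))*(6 - 1*9) = (-26 - 7*I*√7)*(6 - 9) = (-26 - 7*I*√7)*(-3) = 78 + 21*I*√7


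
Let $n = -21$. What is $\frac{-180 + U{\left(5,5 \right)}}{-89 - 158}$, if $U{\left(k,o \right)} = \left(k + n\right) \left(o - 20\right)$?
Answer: $- \frac{60}{247} \approx -0.24291$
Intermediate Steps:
$U{\left(k,o \right)} = \left(-21 + k\right) \left(-20 + o\right)$ ($U{\left(k,o \right)} = \left(k - 21\right) \left(o - 20\right) = \left(-21 + k\right) \left(-20 + o\right)$)
$\frac{-180 + U{\left(5,5 \right)}}{-89 - 158} = \frac{-180 + \left(420 - 105 - 100 + 5 \cdot 5\right)}{-89 - 158} = \frac{-180 + \left(420 - 105 - 100 + 25\right)}{-247} = \left(-180 + 240\right) \left(- \frac{1}{247}\right) = 60 \left(- \frac{1}{247}\right) = - \frac{60}{247}$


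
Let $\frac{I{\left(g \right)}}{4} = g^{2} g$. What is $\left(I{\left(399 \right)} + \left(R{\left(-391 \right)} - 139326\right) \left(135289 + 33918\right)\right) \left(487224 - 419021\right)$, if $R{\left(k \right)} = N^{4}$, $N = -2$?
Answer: $-1590367264333922$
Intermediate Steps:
$I{\left(g \right)} = 4 g^{3}$ ($I{\left(g \right)} = 4 g^{2} g = 4 g^{3}$)
$R{\left(k \right)} = 16$ ($R{\left(k \right)} = \left(-2\right)^{4} = 16$)
$\left(I{\left(399 \right)} + \left(R{\left(-391 \right)} - 139326\right) \left(135289 + 33918\right)\right) \left(487224 - 419021\right) = \left(4 \cdot 399^{3} + \left(16 - 139326\right) \left(135289 + 33918\right)\right) \left(487224 - 419021\right) = \left(4 \cdot 63521199 - 23572227170\right) 68203 = \left(254084796 - 23572227170\right) 68203 = \left(-23318142374\right) 68203 = -1590367264333922$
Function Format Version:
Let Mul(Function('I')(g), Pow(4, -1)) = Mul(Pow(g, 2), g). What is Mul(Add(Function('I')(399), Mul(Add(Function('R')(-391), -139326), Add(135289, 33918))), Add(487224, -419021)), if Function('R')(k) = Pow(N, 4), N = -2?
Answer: -1590367264333922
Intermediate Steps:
Function('I')(g) = Mul(4, Pow(g, 3)) (Function('I')(g) = Mul(4, Mul(Pow(g, 2), g)) = Mul(4, Pow(g, 3)))
Function('R')(k) = 16 (Function('R')(k) = Pow(-2, 4) = 16)
Mul(Add(Function('I')(399), Mul(Add(Function('R')(-391), -139326), Add(135289, 33918))), Add(487224, -419021)) = Mul(Add(Mul(4, Pow(399, 3)), Mul(Add(16, -139326), Add(135289, 33918))), Add(487224, -419021)) = Mul(Add(Mul(4, 63521199), Mul(-139310, 169207)), 68203) = Mul(Add(254084796, -23572227170), 68203) = Mul(-23318142374, 68203) = -1590367264333922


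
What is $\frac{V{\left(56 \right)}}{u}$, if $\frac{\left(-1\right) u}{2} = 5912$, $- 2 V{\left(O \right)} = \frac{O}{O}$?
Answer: $\frac{1}{23648} \approx 4.2287 \cdot 10^{-5}$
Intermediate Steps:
$V{\left(O \right)} = - \frac{1}{2}$ ($V{\left(O \right)} = - \frac{O \frac{1}{O}}{2} = \left(- \frac{1}{2}\right) 1 = - \frac{1}{2}$)
$u = -11824$ ($u = \left(-2\right) 5912 = -11824$)
$\frac{V{\left(56 \right)}}{u} = - \frac{1}{2 \left(-11824\right)} = \left(- \frac{1}{2}\right) \left(- \frac{1}{11824}\right) = \frac{1}{23648}$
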